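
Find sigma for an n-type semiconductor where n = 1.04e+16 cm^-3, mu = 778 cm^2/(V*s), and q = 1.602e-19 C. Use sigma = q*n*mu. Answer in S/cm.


Step 1: sigma = q * n * mu
Step 2: sigma = 1.602e-19 * 1.04e+16 * 778
Step 3: sigma = 1.296e+00 S/cm

1.296e+00


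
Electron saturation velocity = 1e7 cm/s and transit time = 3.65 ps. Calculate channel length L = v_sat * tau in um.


Step 1: tau in seconds = 3.65 ps * 1e-12 = 3.6500e-12 s
Step 2: L = v_sat * tau = 1e7 * 3.6500e-12 = 3.6500e-05 cm
Step 3: L in um = 3.6500e-05 * 1e4 = 0.365 um

0.365


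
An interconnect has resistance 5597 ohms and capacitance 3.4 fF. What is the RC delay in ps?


Step 1: tau = R * C
Step 2: tau = 5597 * 3.4 fF = 5597 * 3.4e-15 F
Step 3: tau = 1.90298e-11 s = 19.0298 ps

19.0298


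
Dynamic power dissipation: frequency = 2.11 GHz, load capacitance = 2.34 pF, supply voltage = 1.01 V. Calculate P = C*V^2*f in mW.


Step 1: V^2 = 1.01^2 = 1.0201 V^2
Step 2: P = C*V^2*f = 2.34e-12 F * 1.0201 * 2.11e9 Hz
Step 3: P = 5.03664174e-03 W
Step 4: P = 5.037 mW

5.037


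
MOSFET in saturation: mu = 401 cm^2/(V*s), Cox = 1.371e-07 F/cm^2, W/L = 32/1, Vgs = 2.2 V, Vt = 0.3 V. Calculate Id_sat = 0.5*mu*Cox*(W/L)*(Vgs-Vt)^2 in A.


Step 1: Overdrive voltage Vov = Vgs - Vt = 2.2 - 0.3 = 1.9 V
Step 2: W/L = 32/1 = 32
Step 3: Id = 0.5 * 401 * 1.371e-07 * 32 * 1.9^2
Step 4: Id = 3.18e-03 A

3.18e-03


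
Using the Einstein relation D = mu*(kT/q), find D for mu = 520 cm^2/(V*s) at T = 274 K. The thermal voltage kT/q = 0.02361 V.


Step 1: D = mu * (kT/q)
Step 2: D = 520 * 0.02361
Step 3: D = 12.28 cm^2/s

12.28


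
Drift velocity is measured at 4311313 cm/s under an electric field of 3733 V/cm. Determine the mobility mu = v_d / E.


Step 1: mu = v_d / E
Step 2: mu = 4311313 / 3733
Step 3: mu = 1154.92 cm^2/(V*s)

1154.92


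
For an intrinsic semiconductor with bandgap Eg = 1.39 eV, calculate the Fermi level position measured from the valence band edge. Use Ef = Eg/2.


Step 1: For an intrinsic semiconductor, the Fermi level sits at midgap.
Step 2: Ef = Eg / 2 = 1.39 / 2 = 0.695 eV

0.695


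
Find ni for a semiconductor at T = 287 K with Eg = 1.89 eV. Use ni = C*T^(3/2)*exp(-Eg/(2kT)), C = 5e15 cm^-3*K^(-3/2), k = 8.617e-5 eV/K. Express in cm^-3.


Step 1: Compute kT = 8.617e-5 * 287 = 0.02473079 eV
Step 2: Exponent = -Eg/(2kT) = -1.89/(2*0.02473079) = -38.21148
Step 3: T^(3/2) = 287^1.5 = 4862.09
Step 4: ni = 5e15 * 4862.09 * exp(-38.21148) = 6.18e+02 cm^-3

6.18e+02


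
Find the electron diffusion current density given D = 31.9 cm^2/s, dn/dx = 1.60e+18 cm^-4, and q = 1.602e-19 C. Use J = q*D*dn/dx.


Step 1: J = q * D * (dn/dx)
Step 2: J = 1.602e-19 * 31.9 * 1.60e+18
Step 3: J = 8.18e+00 A/cm^2

8.18e+00


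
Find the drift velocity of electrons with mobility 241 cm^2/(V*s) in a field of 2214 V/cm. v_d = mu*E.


Step 1: v_d = mu * E
Step 2: v_d = 241 * 2214 = 533574
Step 3: v_d = 5.34e+05 cm/s

5.34e+05


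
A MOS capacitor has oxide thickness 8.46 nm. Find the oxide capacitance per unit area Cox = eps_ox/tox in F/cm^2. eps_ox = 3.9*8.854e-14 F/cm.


Step 1: eps_ox = 3.9 * 8.854e-14 = 3.45306e-13 F/cm
Step 2: tox in cm = 8.46 nm * 1e-7 = 8.4600e-07 cm
Step 3: Cox = 3.45306e-13 / 8.4600e-07 = 4.08e-07 F/cm^2

4.08e-07


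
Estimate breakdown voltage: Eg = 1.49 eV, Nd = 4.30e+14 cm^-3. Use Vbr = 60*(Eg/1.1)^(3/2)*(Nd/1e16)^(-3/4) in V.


Step 1: Eg/1.1 = 1.49/1.1 = 1.354545
Step 2: (Eg/1.1)^1.5 = 1.354545^1.5 = 1.576486
Step 3: (Nd/1e16)^(-0.75) = (0.043)^(-0.75) = 10.590066
Step 4: Vbr = 60 * 1.576486 * 10.590066 = 1001.7 V

1001.7


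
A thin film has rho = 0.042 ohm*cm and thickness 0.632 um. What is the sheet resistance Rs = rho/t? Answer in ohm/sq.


Step 1: Convert thickness to cm: t = 0.632 um = 6.3200e-05 cm
Step 2: Rs = rho / t = 0.042 / 6.3200e-05
Step 3: Rs = 664.6 ohm/sq

664.6


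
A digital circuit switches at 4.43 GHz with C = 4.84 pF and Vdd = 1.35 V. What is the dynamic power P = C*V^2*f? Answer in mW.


Step 1: V^2 = 1.35^2 = 1.8225 V^2
Step 2: P = C*V^2*f = 4.84e-12 F * 1.8225 * 4.43e9 Hz
Step 3: P = 3.9076587e-02 W
Step 4: P = 39.077 mW

39.077


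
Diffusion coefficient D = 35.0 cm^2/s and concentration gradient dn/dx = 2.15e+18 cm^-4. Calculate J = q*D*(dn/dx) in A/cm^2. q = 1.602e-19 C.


Step 1: J = q * D * (dn/dx)
Step 2: J = 1.602e-19 * 35.0 * 2.15e+18
Step 3: J = 1.21e+01 A/cm^2

1.21e+01


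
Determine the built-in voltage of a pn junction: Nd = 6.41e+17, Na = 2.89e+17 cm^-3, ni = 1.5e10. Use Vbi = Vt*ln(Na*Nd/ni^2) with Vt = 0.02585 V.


Step 1: Compute Na*Nd/ni^2 = 2.89e+17 * 6.41e+17 / (1.5e10)^2 = 8.2333e+14
Step 2: ln(8.2333e+14) = 34.3444
Step 3: Vbi = 0.02585 * 34.3444 = 0.888 V

0.888


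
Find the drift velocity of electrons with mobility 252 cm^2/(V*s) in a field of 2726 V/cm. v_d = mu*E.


Step 1: v_d = mu * E
Step 2: v_d = 252 * 2726 = 686952
Step 3: v_d = 6.87e+05 cm/s

6.87e+05


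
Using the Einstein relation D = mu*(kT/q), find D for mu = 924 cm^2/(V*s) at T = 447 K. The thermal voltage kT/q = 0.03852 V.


Step 1: D = mu * (kT/q)
Step 2: D = 924 * 0.03852
Step 3: D = 35.59 cm^2/s

35.59


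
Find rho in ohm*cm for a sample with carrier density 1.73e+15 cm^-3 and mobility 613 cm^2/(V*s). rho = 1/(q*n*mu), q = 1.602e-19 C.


Step 1: sigma = q * n * mu = 1.602e-19 * 1.73e+15 * 613 = 1.69890e-01 S/cm
Step 2: rho = 1 / sigma = 1 / 1.69890e-01 = 5.886 ohm*cm

5.886


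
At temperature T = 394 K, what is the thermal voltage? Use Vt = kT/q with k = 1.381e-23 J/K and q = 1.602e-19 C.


Step 1: kT = 1.381e-23 * 394 = 5.44114e-21 J
Step 2: Vt = kT/q = 5.44114e-21 / 1.602e-19
Step 3: Vt = 0.03396 V

0.03396


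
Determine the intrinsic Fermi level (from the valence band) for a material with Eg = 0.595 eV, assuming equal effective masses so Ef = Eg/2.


Step 1: For an intrinsic semiconductor, the Fermi level sits at midgap.
Step 2: Ef = Eg / 2 = 0.595 / 2 = 0.2975 eV

0.2975


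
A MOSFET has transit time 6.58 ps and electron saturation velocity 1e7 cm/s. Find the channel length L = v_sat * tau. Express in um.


Step 1: tau in seconds = 6.58 ps * 1e-12 = 6.5800e-12 s
Step 2: L = v_sat * tau = 1e7 * 6.5800e-12 = 6.5800e-05 cm
Step 3: L in um = 6.5800e-05 * 1e4 = 0.658 um

0.658


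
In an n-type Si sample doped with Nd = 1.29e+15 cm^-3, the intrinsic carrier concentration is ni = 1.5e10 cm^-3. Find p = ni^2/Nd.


Step 1: Since Nd >> ni, n ≈ Nd = 1.29e+15 cm^-3
Step 2: p = ni^2 / n = (1.5e10)^2 / 1.29e+15
Step 3: p = 2.25e20 / 1.29e+15 = 1.74e+05 cm^-3

1.74e+05


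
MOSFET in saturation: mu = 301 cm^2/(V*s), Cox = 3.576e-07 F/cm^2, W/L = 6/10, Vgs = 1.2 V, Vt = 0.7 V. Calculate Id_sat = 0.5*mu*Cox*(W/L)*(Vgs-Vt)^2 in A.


Step 1: Overdrive voltage Vov = Vgs - Vt = 1.2 - 0.7 = 0.5 V
Step 2: W/L = 6/10 = 0.6
Step 3: Id = 0.5 * 301 * 3.576e-07 * 0.6 * 0.5^2
Step 4: Id = 8.07e-06 A

8.07e-06


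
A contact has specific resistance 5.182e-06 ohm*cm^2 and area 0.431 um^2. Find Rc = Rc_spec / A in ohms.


Step 1: Convert area to cm^2: 0.431 um^2 = 4.3100e-09 cm^2
Step 2: Rc = Rc_spec / A = 5.182e-06 / 4.3100e-09
Step 3: Rc = 1.20e+03 ohms

1.20e+03


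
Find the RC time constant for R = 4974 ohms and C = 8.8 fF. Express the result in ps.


Step 1: tau = R * C
Step 2: tau = 4974 * 8.8 fF = 4974 * 8.8e-15 F
Step 3: tau = 4.37712e-11 s = 43.7712 ps

43.7712


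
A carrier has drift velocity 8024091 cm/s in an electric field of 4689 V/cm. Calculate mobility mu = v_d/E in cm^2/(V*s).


Step 1: mu = v_d / E
Step 2: mu = 8024091 / 4689
Step 3: mu = 1711.26 cm^2/(V*s)

1711.26


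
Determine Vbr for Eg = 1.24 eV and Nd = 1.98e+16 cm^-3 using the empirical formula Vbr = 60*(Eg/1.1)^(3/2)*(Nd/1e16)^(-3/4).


Step 1: Eg/1.1 = 1.24/1.1 = 1.127273
Step 2: (Eg/1.1)^1.5 = 1.127273^1.5 = 1.196861
Step 3: (Nd/1e16)^(-0.75) = (1.98)^(-0.75) = 0.599102
Step 4: Vbr = 60 * 1.196861 * 0.599102 = 43.0 V

43.0


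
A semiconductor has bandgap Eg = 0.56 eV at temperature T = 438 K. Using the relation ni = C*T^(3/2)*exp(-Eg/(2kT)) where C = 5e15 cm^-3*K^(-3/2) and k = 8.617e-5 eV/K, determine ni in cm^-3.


Step 1: Compute kT = 8.617e-5 * 438 = 0.03774246 eV
Step 2: Exponent = -Eg/(2kT) = -0.56/(2*0.03774246) = -7.41870
Step 3: T^(3/2) = 438^1.5 = 9166.66
Step 4: ni = 5e15 * 9166.66 * exp(-7.41870) = 2.75e+16 cm^-3

2.75e+16


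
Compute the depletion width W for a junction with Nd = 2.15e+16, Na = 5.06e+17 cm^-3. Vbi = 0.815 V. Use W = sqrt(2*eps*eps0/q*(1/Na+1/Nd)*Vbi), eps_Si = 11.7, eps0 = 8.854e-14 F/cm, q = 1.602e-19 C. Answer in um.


Step 1: 1/Na + 1/Nd = 1/5.06e+17 + 1/2.15e+16 = 4.84879e-17
Step 2: 2*eps*eps0/q = 2*11.7*8.854e-14/1.602e-19 = 1.293281e+07
Step 3: W^2 = 1.293281e+07 * 4.84879e-17 * 0.815 = 5.11074e-10
Step 4: W = sqrt(5.11074e-10) = 2.261e-05 cm = 0.2261 um

0.2261


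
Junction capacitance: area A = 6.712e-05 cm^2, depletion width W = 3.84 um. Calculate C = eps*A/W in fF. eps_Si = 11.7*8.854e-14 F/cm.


Step 1: eps_Si = 11.7 * 8.854e-14 = 1.035918e-12 F/cm
Step 2: W in cm = 3.84 * 1e-4 = 3.84e-04 cm
Step 3: C = 1.035918e-12 * 6.712e-05 / 3.84e-04 = 1.810698e-13 F
Step 4: C = 181.07 fF

181.07


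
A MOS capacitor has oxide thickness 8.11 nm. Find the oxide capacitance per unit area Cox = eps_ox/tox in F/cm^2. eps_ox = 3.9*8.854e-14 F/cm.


Step 1: eps_ox = 3.9 * 8.854e-14 = 3.45306e-13 F/cm
Step 2: tox in cm = 8.11 nm * 1e-7 = 8.1100e-07 cm
Step 3: Cox = 3.45306e-13 / 8.1100e-07 = 4.26e-07 F/cm^2

4.26e-07


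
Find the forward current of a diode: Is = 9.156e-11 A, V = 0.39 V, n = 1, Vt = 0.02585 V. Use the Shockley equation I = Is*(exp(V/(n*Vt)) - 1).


Step 1: V/(n*Vt) = 0.39/(1*0.02585) = 15.0870
Step 2: exp(15.0870) = 3.5662e+06
Step 3: I = 9.156e-11 * (3.5662e+06 - 1) = 3.27e-04 A

3.27e-04


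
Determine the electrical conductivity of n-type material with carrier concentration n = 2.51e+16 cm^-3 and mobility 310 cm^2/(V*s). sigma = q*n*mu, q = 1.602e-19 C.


Step 1: sigma = q * n * mu
Step 2: sigma = 1.602e-19 * 2.51e+16 * 310
Step 3: sigma = 1.247e+00 S/cm

1.247e+00


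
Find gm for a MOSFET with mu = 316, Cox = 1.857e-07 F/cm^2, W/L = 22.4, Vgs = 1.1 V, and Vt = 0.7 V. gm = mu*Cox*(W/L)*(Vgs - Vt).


Step 1: Vov = Vgs - Vt = 1.1 - 0.7 = 0.4 V
Step 2: gm = mu * Cox * (W/L) * Vov
Step 3: gm = 316 * 1.857e-07 * 22.4 * 0.4 = 5.26e-04 S

5.26e-04


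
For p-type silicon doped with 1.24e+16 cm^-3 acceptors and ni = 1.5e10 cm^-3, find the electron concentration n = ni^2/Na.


Step 1: Majority hole concentration p ≈ Na = 1.24e+16 cm^-3
Step 2: n = ni^2 / Na = (1.5e10)^2 / 1.24e+16
Step 3: n = 1.81e+04 cm^-3

1.81e+04


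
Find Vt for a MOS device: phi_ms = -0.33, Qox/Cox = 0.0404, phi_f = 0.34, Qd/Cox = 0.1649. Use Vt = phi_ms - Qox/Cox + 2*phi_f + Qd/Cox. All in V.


Step 1: Vt = phi_ms - Qox/Cox + 2*phi_f + Qd/Cox
Step 2: Vt = -0.33 - 0.0404 + 2*0.34 + 0.1649
Step 3: Vt = -0.33 - 0.0404 + 0.68 + 0.1649
Step 4: Vt = 0.4745 V

0.4745


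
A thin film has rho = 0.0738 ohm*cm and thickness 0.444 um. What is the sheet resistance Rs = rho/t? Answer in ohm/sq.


Step 1: Convert thickness to cm: t = 0.444 um = 4.4400e-05 cm
Step 2: Rs = rho / t = 0.0738 / 4.4400e-05
Step 3: Rs = 1662.2 ohm/sq

1662.2


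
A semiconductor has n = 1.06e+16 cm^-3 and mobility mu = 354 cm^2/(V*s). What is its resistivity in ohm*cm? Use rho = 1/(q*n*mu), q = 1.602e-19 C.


Step 1: sigma = q * n * mu = 1.602e-19 * 1.06e+16 * 354 = 6.01134e-01 S/cm
Step 2: rho = 1 / sigma = 1 / 6.01134e-01 = 1.664 ohm*cm

1.664


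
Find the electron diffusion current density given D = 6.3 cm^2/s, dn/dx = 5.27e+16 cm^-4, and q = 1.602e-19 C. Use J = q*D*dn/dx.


Step 1: J = q * D * (dn/dx)
Step 2: J = 1.602e-19 * 6.3 * 5.27e+16
Step 3: J = 5.32e-02 A/cm^2

5.32e-02


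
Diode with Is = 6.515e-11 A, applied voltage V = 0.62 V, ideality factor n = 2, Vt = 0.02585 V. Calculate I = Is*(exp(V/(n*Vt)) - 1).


Step 1: V/(n*Vt) = 0.62/(2*0.02585) = 11.9923
Step 2: exp(11.9923) = 1.6151e+05
Step 3: I = 6.515e-11 * (1.6151e+05 - 1) = 1.05e-05 A

1.05e-05


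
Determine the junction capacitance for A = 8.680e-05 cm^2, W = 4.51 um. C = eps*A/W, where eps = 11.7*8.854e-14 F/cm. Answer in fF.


Step 1: eps_Si = 11.7 * 8.854e-14 = 1.035918e-12 F/cm
Step 2: W in cm = 4.51 * 1e-4 = 4.51e-04 cm
Step 3: C = 1.035918e-12 * 8.680e-05 / 4.51e-04 = 1.993740e-13 F
Step 4: C = 199.37 fF

199.37


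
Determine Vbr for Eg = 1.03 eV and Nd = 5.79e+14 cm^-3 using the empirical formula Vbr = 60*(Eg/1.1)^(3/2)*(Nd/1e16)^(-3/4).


Step 1: Eg/1.1 = 1.03/1.1 = 0.936364
Step 2: (Eg/1.1)^1.5 = 0.936364^1.5 = 0.906081
Step 3: (Nd/1e16)^(-0.75) = (0.0579)^(-0.75) = 8.472100
Step 4: Vbr = 60 * 0.906081 * 8.472100 = 460.6 V

460.6


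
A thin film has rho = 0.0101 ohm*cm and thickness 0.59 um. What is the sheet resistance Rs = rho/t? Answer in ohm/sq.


Step 1: Convert thickness to cm: t = 0.59 um = 5.9000e-05 cm
Step 2: Rs = rho / t = 0.0101 / 5.9000e-05
Step 3: Rs = 171.2 ohm/sq

171.2


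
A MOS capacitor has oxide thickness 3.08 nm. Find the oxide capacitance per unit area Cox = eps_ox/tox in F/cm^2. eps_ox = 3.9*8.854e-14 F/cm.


Step 1: eps_ox = 3.9 * 8.854e-14 = 3.45306e-13 F/cm
Step 2: tox in cm = 3.08 nm * 1e-7 = 3.0800e-07 cm
Step 3: Cox = 3.45306e-13 / 3.0800e-07 = 1.12e-06 F/cm^2

1.12e-06


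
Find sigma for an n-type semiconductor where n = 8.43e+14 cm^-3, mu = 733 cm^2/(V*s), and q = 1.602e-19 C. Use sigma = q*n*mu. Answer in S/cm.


Step 1: sigma = q * n * mu
Step 2: sigma = 1.602e-19 * 8.43e+14 * 733
Step 3: sigma = 9.899e-02 S/cm

9.899e-02


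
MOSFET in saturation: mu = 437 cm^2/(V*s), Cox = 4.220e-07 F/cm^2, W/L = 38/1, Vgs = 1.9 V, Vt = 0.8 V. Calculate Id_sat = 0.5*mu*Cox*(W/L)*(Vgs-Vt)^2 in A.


Step 1: Overdrive voltage Vov = Vgs - Vt = 1.9 - 0.8 = 1.1 V
Step 2: W/L = 38/1 = 38
Step 3: Id = 0.5 * 437 * 4.220e-07 * 38 * 1.1^2
Step 4: Id = 4.24e-03 A

4.24e-03


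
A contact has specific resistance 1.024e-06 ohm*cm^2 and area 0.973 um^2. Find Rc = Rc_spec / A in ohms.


Step 1: Convert area to cm^2: 0.973 um^2 = 9.7300e-09 cm^2
Step 2: Rc = Rc_spec / A = 1.024e-06 / 9.7300e-09
Step 3: Rc = 1.05e+02 ohms

1.05e+02


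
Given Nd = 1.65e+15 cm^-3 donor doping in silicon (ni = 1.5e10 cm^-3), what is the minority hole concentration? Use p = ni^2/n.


Step 1: Since Nd >> ni, n ≈ Nd = 1.65e+15 cm^-3
Step 2: p = ni^2 / n = (1.5e10)^2 / 1.65e+15
Step 3: p = 2.25e20 / 1.65e+15 = 1.36e+05 cm^-3

1.36e+05


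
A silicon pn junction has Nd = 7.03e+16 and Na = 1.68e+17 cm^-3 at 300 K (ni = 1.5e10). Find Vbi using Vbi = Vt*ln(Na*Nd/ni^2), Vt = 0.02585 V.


Step 1: Compute Na*Nd/ni^2 = 1.68e+17 * 7.03e+16 / (1.5e10)^2 = 5.2491e+13
Step 2: ln(5.2491e+13) = 31.5917
Step 3: Vbi = 0.02585 * 31.5917 = 0.817 V

0.817


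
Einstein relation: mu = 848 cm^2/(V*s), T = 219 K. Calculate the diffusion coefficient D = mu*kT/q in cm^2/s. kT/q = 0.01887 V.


Step 1: D = mu * (kT/q)
Step 2: D = 848 * 0.01887
Step 3: D = 16.0 cm^2/s

16.0


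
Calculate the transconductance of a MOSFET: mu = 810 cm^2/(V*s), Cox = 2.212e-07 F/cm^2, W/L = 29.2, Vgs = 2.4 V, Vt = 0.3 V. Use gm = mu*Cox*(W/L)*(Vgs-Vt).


Step 1: Vov = Vgs - Vt = 2.4 - 0.3 = 2.1 V
Step 2: gm = mu * Cox * (W/L) * Vov
Step 3: gm = 810 * 2.212e-07 * 29.2 * 2.1 = 1.10e-02 S

1.10e-02


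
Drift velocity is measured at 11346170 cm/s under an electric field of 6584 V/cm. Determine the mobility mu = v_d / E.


Step 1: mu = v_d / E
Step 2: mu = 11346170 / 6584
Step 3: mu = 1723.29 cm^2/(V*s)

1723.29


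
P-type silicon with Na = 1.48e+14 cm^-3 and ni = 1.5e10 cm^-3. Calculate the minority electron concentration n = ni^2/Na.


Step 1: Majority hole concentration p ≈ Na = 1.48e+14 cm^-3
Step 2: n = ni^2 / Na = (1.5e10)^2 / 1.48e+14
Step 3: n = 1.52e+06 cm^-3

1.52e+06


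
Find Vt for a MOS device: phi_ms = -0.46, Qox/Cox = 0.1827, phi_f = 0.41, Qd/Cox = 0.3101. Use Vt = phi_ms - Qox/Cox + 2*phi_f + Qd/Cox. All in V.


Step 1: Vt = phi_ms - Qox/Cox + 2*phi_f + Qd/Cox
Step 2: Vt = -0.46 - 0.1827 + 2*0.41 + 0.3101
Step 3: Vt = -0.46 - 0.1827 + 0.82 + 0.3101
Step 4: Vt = 0.4874 V

0.4874


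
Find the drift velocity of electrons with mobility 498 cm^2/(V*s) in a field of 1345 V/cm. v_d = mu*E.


Step 1: v_d = mu * E
Step 2: v_d = 498 * 1345 = 669810
Step 3: v_d = 6.70e+05 cm/s

6.70e+05


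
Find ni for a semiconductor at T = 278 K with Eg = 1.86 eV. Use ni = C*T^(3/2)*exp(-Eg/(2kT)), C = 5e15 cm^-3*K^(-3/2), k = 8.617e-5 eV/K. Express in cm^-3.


Step 1: Compute kT = 8.617e-5 * 278 = 0.02395526 eV
Step 2: Exponent = -Eg/(2kT) = -1.86/(2*0.02395526) = -38.82237
Step 3: T^(3/2) = 278^1.5 = 4635.19
Step 4: ni = 5e15 * 4635.19 * exp(-38.82237) = 3.20e+02 cm^-3

3.20e+02


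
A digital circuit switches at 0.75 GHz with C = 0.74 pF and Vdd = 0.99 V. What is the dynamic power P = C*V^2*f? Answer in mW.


Step 1: V^2 = 0.99^2 = 0.9801 V^2
Step 2: P = C*V^2*f = 0.74e-12 F * 0.9801 * 0.75e9 Hz
Step 3: P = 5.439555e-04 W
Step 4: P = 0.544 mW

0.544


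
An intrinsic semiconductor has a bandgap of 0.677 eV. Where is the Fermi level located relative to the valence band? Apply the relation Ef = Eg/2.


Step 1: For an intrinsic semiconductor, the Fermi level sits at midgap.
Step 2: Ef = Eg / 2 = 0.677 / 2 = 0.3385 eV

0.3385


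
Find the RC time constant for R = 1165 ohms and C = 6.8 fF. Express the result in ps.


Step 1: tau = R * C
Step 2: tau = 1165 * 6.8 fF = 1165 * 6.8e-15 F
Step 3: tau = 7.922e-12 s = 7.922 ps

7.922


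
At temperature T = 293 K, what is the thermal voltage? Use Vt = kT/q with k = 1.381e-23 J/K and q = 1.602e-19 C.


Step 1: kT = 1.381e-23 * 293 = 4.04633e-21 J
Step 2: Vt = kT/q = 4.04633e-21 / 1.602e-19
Step 3: Vt = 0.02526 V

0.02526


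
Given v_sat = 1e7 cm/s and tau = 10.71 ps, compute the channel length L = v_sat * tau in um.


Step 1: tau in seconds = 10.71 ps * 1e-12 = 1.0710e-11 s
Step 2: L = v_sat * tau = 1e7 * 1.0710e-11 = 1.0710e-04 cm
Step 3: L in um = 1.0710e-04 * 1e4 = 1.071 um

1.071


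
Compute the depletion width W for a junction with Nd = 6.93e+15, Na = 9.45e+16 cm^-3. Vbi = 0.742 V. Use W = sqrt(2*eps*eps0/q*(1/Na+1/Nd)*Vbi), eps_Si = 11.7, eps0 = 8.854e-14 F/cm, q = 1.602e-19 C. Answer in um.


Step 1: 1/Na + 1/Nd = 1/9.45e+16 + 1/6.93e+15 = 1.54882e-16
Step 2: 2*eps*eps0/q = 2*11.7*8.854e-14/1.602e-19 = 1.293281e+07
Step 3: W^2 = 1.293281e+07 * 1.54882e-16 * 0.742 = 1.48627e-09
Step 4: W = sqrt(1.48627e-09) = 3.855e-05 cm = 0.3855 um

0.3855


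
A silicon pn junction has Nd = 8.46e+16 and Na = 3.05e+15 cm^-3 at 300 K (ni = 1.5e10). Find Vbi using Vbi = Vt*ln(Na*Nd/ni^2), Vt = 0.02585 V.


Step 1: Compute Na*Nd/ni^2 = 3.05e+15 * 8.46e+16 / (1.5e10)^2 = 1.1468e+12
Step 2: ln(1.1468e+12) = 27.7680
Step 3: Vbi = 0.02585 * 27.7680 = 0.718 V

0.718


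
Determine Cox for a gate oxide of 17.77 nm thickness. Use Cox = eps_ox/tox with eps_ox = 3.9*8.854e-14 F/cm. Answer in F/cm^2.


Step 1: eps_ox = 3.9 * 8.854e-14 = 3.45306e-13 F/cm
Step 2: tox in cm = 17.77 nm * 1e-7 = 1.7770e-06 cm
Step 3: Cox = 3.45306e-13 / 1.7770e-06 = 1.94e-07 F/cm^2

1.94e-07


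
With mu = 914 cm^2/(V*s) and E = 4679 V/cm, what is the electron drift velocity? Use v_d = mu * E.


Step 1: v_d = mu * E
Step 2: v_d = 914 * 4679 = 4276606
Step 3: v_d = 4.28e+06 cm/s

4.28e+06


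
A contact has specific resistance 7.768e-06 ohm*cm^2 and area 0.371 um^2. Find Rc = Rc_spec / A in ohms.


Step 1: Convert area to cm^2: 0.371 um^2 = 3.7100e-09 cm^2
Step 2: Rc = Rc_spec / A = 7.768e-06 / 3.7100e-09
Step 3: Rc = 2.09e+03 ohms

2.09e+03


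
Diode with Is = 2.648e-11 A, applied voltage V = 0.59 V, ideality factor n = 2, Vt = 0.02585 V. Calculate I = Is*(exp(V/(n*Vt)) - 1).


Step 1: V/(n*Vt) = 0.59/(2*0.02585) = 11.4120
Step 2: exp(11.4120) = 9.0400e+04
Step 3: I = 2.648e-11 * (9.0400e+04 - 1) = 2.39e-06 A

2.39e-06


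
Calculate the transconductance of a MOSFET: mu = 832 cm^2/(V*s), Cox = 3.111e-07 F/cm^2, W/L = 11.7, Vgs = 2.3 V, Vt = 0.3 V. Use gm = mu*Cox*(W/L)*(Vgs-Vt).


Step 1: Vov = Vgs - Vt = 2.3 - 0.3 = 2.0 V
Step 2: gm = mu * Cox * (W/L) * Vov
Step 3: gm = 832 * 3.111e-07 * 11.7 * 2.0 = 6.06e-03 S

6.06e-03


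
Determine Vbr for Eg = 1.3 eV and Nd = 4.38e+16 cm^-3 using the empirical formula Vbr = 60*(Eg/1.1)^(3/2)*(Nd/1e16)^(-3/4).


Step 1: Eg/1.1 = 1.3/1.1 = 1.181818
Step 2: (Eg/1.1)^1.5 = 1.181818^1.5 = 1.284772
Step 3: (Nd/1e16)^(-0.75) = (4.38)^(-0.75) = 0.330289
Step 4: Vbr = 60 * 1.284772 * 0.330289 = 25.5 V

25.5


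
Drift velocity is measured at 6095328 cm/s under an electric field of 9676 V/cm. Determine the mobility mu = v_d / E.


Step 1: mu = v_d / E
Step 2: mu = 6095328 / 9676
Step 3: mu = 629.94 cm^2/(V*s)

629.94


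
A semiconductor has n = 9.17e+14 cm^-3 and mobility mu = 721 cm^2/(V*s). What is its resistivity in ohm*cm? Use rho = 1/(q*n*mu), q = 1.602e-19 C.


Step 1: sigma = q * n * mu = 1.602e-19 * 9.17e+14 * 721 = 1.05917e-01 S/cm
Step 2: rho = 1 / sigma = 1 / 1.05917e-01 = 9.441 ohm*cm

9.441


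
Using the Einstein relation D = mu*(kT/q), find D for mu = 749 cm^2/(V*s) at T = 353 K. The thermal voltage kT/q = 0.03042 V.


Step 1: D = mu * (kT/q)
Step 2: D = 749 * 0.03042
Step 3: D = 22.78 cm^2/s

22.78


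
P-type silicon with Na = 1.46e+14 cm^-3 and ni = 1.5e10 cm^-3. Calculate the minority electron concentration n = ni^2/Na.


Step 1: Majority hole concentration p ≈ Na = 1.46e+14 cm^-3
Step 2: n = ni^2 / Na = (1.5e10)^2 / 1.46e+14
Step 3: n = 1.54e+06 cm^-3

1.54e+06


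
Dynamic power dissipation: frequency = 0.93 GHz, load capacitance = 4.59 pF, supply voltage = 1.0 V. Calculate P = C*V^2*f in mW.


Step 1: V^2 = 1.0^2 = 1.0 V^2
Step 2: P = C*V^2*f = 4.59e-12 F * 1.0 * 0.93e9 Hz
Step 3: P = 4.2687e-03 W
Step 4: P = 4.269 mW

4.269


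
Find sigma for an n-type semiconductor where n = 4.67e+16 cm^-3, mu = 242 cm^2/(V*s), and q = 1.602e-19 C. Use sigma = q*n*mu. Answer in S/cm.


Step 1: sigma = q * n * mu
Step 2: sigma = 1.602e-19 * 4.67e+16 * 242
Step 3: sigma = 1.810e+00 S/cm

1.810e+00


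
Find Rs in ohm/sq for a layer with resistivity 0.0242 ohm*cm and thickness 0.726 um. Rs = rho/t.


Step 1: Convert thickness to cm: t = 0.726 um = 7.2600e-05 cm
Step 2: Rs = rho / t = 0.0242 / 7.2600e-05
Step 3: Rs = 333.3 ohm/sq

333.3


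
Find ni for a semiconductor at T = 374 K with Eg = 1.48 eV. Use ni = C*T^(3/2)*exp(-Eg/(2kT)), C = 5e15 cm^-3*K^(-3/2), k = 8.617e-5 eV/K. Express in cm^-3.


Step 1: Compute kT = 8.617e-5 * 374 = 0.03222758 eV
Step 2: Exponent = -Eg/(2kT) = -1.48/(2*0.03222758) = -22.96170
Step 3: T^(3/2) = 374^1.5 = 7232.82
Step 4: ni = 5e15 * 7232.82 * exp(-22.96170) = 3.86e+09 cm^-3

3.86e+09


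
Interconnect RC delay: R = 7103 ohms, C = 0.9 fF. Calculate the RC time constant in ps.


Step 1: tau = R * C
Step 2: tau = 7103 * 0.9 fF = 7103 * 9.0e-16 F
Step 3: tau = 6.3927e-12 s = 6.3927 ps

6.3927


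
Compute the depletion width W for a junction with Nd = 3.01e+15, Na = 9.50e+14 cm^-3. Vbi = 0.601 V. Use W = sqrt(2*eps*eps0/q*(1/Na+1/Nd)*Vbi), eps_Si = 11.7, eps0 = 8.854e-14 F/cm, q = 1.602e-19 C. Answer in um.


Step 1: 1/Na + 1/Nd = 1/9.50e+14 + 1/3.01e+15 = 1.38486e-15
Step 2: 2*eps*eps0/q = 2*11.7*8.854e-14/1.602e-19 = 1.293281e+07
Step 3: W^2 = 1.293281e+07 * 1.38486e-15 * 0.601 = 1.07640e-08
Step 4: W = sqrt(1.07640e-08) = 1.037e-04 cm = 1.037 um

1.037


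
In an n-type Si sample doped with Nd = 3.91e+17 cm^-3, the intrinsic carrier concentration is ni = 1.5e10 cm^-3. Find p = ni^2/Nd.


Step 1: Since Nd >> ni, n ≈ Nd = 3.91e+17 cm^-3
Step 2: p = ni^2 / n = (1.5e10)^2 / 3.91e+17
Step 3: p = 2.25e20 / 3.91e+17 = 5.75e+02 cm^-3

5.75e+02


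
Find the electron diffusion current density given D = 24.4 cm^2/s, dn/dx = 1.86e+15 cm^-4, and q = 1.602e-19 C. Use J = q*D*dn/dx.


Step 1: J = q * D * (dn/dx)
Step 2: J = 1.602e-19 * 24.4 * 1.86e+15
Step 3: J = 7.27e-03 A/cm^2

7.27e-03


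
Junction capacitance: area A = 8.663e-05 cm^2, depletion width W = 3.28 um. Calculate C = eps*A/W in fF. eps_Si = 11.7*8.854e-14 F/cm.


Step 1: eps_Si = 11.7 * 8.854e-14 = 1.035918e-12 F/cm
Step 2: W in cm = 3.28 * 1e-4 = 3.28e-04 cm
Step 3: C = 1.035918e-12 * 8.663e-05 / 3.28e-04 = 2.736024e-13 F
Step 4: C = 273.6 fF

273.6


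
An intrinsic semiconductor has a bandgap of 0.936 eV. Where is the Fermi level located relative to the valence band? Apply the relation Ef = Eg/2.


Step 1: For an intrinsic semiconductor, the Fermi level sits at midgap.
Step 2: Ef = Eg / 2 = 0.936 / 2 = 0.468 eV

0.468


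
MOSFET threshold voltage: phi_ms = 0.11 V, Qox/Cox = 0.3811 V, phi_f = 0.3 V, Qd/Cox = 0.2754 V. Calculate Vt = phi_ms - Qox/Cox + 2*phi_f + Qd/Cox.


Step 1: Vt = phi_ms - Qox/Cox + 2*phi_f + Qd/Cox
Step 2: Vt = 0.11 - 0.3811 + 2*0.3 + 0.2754
Step 3: Vt = 0.11 - 0.3811 + 0.6 + 0.2754
Step 4: Vt = 0.6043 V

0.6043


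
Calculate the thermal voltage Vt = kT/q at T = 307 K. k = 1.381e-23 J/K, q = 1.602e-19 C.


Step 1: kT = 1.381e-23 * 307 = 4.23967e-21 J
Step 2: Vt = kT/q = 4.23967e-21 / 1.602e-19
Step 3: Vt = 0.02646 V

0.02646


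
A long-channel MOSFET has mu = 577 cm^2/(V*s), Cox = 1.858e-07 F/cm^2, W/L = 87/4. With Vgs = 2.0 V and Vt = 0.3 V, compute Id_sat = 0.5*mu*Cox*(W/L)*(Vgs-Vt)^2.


Step 1: Overdrive voltage Vov = Vgs - Vt = 2.0 - 0.3 = 1.7 V
Step 2: W/L = 87/4 = 21.75
Step 3: Id = 0.5 * 577 * 1.858e-07 * 21.75 * 1.7^2
Step 4: Id = 3.37e-03 A

3.37e-03


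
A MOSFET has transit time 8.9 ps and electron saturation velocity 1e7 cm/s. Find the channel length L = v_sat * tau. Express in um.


Step 1: tau in seconds = 8.9 ps * 1e-12 = 8.9000e-12 s
Step 2: L = v_sat * tau = 1e7 * 8.9000e-12 = 8.9000e-05 cm
Step 3: L in um = 8.9000e-05 * 1e4 = 0.89 um

0.89


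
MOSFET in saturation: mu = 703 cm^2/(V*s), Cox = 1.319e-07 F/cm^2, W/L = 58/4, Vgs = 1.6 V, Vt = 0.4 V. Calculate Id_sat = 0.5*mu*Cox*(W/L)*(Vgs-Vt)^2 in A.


Step 1: Overdrive voltage Vov = Vgs - Vt = 1.6 - 0.4 = 1.2 V
Step 2: W/L = 58/4 = 14.5
Step 3: Id = 0.5 * 703 * 1.319e-07 * 14.5 * 1.2^2
Step 4: Id = 9.68e-04 A

9.68e-04


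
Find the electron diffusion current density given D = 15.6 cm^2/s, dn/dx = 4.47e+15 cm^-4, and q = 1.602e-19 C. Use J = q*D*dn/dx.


Step 1: J = q * D * (dn/dx)
Step 2: J = 1.602e-19 * 15.6 * 4.47e+15
Step 3: J = 1.12e-02 A/cm^2

1.12e-02


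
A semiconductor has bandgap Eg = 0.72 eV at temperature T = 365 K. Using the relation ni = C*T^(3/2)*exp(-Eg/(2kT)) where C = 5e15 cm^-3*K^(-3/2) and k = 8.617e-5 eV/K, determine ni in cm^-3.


Step 1: Compute kT = 8.617e-5 * 365 = 0.03145205 eV
Step 2: Exponent = -Eg/(2kT) = -0.72/(2*0.03145205) = -11.44599
Step 3: T^(3/2) = 365^1.5 = 6973.32
Step 4: ni = 5e15 * 6973.32 * exp(-11.44599) = 3.73e+14 cm^-3

3.73e+14


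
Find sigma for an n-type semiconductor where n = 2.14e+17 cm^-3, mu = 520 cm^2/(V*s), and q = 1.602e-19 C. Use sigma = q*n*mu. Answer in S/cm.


Step 1: sigma = q * n * mu
Step 2: sigma = 1.602e-19 * 2.14e+17 * 520
Step 3: sigma = 1.783e+01 S/cm

1.783e+01


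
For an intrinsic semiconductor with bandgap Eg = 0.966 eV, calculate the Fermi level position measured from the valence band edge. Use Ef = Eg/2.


Step 1: For an intrinsic semiconductor, the Fermi level sits at midgap.
Step 2: Ef = Eg / 2 = 0.966 / 2 = 0.483 eV

0.483


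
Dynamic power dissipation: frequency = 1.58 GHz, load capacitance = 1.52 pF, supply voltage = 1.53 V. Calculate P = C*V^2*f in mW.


Step 1: V^2 = 1.53^2 = 2.3409 V^2
Step 2: P = C*V^2*f = 1.52e-12 F * 2.3409 * 1.58e9 Hz
Step 3: P = 5.62190544e-03 W
Step 4: P = 5.622 mW

5.622


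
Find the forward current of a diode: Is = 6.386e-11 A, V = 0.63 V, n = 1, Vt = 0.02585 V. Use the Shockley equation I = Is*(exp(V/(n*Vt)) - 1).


Step 1: V/(n*Vt) = 0.63/(1*0.02585) = 24.3714
Step 2: exp(24.3714) = 3.8403e+10
Step 3: I = 6.386e-11 * (3.8403e+10 - 1) = 2.45e+00 A

2.45e+00


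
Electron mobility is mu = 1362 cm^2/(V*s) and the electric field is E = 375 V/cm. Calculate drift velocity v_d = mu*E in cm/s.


Step 1: v_d = mu * E
Step 2: v_d = 1362 * 375 = 510750
Step 3: v_d = 5.11e+05 cm/s

5.11e+05


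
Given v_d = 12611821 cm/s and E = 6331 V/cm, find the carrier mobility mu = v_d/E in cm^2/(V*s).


Step 1: mu = v_d / E
Step 2: mu = 12611821 / 6331
Step 3: mu = 1992.07 cm^2/(V*s)

1992.07


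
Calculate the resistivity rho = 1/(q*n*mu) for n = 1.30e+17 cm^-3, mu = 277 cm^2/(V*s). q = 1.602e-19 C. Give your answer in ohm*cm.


Step 1: sigma = q * n * mu = 1.602e-19 * 1.30e+17 * 277 = 5.76880e+00 S/cm
Step 2: rho = 1 / sigma = 1 / 5.76880e+00 = 0.1733 ohm*cm

0.1733


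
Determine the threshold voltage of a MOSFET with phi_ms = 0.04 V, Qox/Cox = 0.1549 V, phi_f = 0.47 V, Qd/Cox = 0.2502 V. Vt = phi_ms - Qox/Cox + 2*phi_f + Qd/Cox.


Step 1: Vt = phi_ms - Qox/Cox + 2*phi_f + Qd/Cox
Step 2: Vt = 0.04 - 0.1549 + 2*0.47 + 0.2502
Step 3: Vt = 0.04 - 0.1549 + 0.94 + 0.2502
Step 4: Vt = 1.0753 V

1.0753


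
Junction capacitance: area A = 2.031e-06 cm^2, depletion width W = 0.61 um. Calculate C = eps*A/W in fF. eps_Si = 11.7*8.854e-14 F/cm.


Step 1: eps_Si = 11.7 * 8.854e-14 = 1.035918e-12 F/cm
Step 2: W in cm = 0.61 * 1e-4 = 6.10e-05 cm
Step 3: C = 1.035918e-12 * 2.031e-06 / 6.10e-05 = 3.449097e-14 F
Step 4: C = 34.49 fF

34.49


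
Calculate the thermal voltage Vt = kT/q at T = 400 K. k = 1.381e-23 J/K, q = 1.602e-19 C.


Step 1: kT = 1.381e-23 * 400 = 5.524e-21 J
Step 2: Vt = kT/q = 5.524e-21 / 1.602e-19
Step 3: Vt = 0.03448 V

0.03448


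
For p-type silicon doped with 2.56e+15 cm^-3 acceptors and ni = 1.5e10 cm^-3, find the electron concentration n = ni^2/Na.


Step 1: Majority hole concentration p ≈ Na = 2.56e+15 cm^-3
Step 2: n = ni^2 / Na = (1.5e10)^2 / 2.56e+15
Step 3: n = 8.79e+04 cm^-3

8.79e+04


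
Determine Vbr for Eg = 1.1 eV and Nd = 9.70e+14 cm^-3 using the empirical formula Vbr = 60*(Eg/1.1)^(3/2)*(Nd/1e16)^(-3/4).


Step 1: Eg/1.1 = 1.1/1.1 = 1.000000
Step 2: (Eg/1.1)^1.5 = 1.000000^1.5 = 1.000000
Step 3: (Nd/1e16)^(-0.75) = (0.097)^(-0.75) = 5.753355
Step 4: Vbr = 60 * 1.000000 * 5.753355 = 345.2 V

345.2


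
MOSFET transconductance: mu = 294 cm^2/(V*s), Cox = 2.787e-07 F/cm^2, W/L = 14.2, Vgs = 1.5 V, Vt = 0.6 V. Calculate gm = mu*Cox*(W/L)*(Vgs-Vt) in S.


Step 1: Vov = Vgs - Vt = 1.5 - 0.6 = 0.9 V
Step 2: gm = mu * Cox * (W/L) * Vov
Step 3: gm = 294 * 2.787e-07 * 14.2 * 0.9 = 1.05e-03 S

1.05e-03


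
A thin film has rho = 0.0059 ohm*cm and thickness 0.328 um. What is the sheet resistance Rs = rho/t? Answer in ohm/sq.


Step 1: Convert thickness to cm: t = 0.328 um = 3.2800e-05 cm
Step 2: Rs = rho / t = 0.0059 / 3.2800e-05
Step 3: Rs = 179.9 ohm/sq

179.9


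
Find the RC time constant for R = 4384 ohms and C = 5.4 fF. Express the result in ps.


Step 1: tau = R * C
Step 2: tau = 4384 * 5.4 fF = 4384 * 5.4e-15 F
Step 3: tau = 2.36736e-11 s = 23.6736 ps

23.6736


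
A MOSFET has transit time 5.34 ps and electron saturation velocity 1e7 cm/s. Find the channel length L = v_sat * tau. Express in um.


Step 1: tau in seconds = 5.34 ps * 1e-12 = 5.3400e-12 s
Step 2: L = v_sat * tau = 1e7 * 5.3400e-12 = 5.3400e-05 cm
Step 3: L in um = 5.3400e-05 * 1e4 = 0.534 um

0.534


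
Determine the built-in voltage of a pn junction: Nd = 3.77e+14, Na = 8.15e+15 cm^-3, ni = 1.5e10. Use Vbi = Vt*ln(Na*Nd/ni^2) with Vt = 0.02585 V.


Step 1: Compute Na*Nd/ni^2 = 8.15e+15 * 3.77e+14 / (1.5e10)^2 = 1.3656e+10
Step 2: ln(1.3656e+10) = 23.3374
Step 3: Vbi = 0.02585 * 23.3374 = 0.603 V

0.603


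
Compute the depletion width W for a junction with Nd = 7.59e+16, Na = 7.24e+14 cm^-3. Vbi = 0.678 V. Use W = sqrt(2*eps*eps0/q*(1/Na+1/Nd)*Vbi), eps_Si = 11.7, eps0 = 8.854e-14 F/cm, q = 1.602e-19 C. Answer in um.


Step 1: 1/Na + 1/Nd = 1/7.24e+14 + 1/7.59e+16 = 1.39439e-15
Step 2: 2*eps*eps0/q = 2*11.7*8.854e-14/1.602e-19 = 1.293281e+07
Step 3: W^2 = 1.293281e+07 * 1.39439e-15 * 0.678 = 1.22266e-08
Step 4: W = sqrt(1.22266e-08) = 1.106e-04 cm = 1.106 um

1.106


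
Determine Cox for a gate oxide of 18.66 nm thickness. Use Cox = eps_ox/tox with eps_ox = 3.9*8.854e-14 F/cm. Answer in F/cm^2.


Step 1: eps_ox = 3.9 * 8.854e-14 = 3.45306e-13 F/cm
Step 2: tox in cm = 18.66 nm * 1e-7 = 1.8660e-06 cm
Step 3: Cox = 3.45306e-13 / 1.8660e-06 = 1.85e-07 F/cm^2

1.85e-07


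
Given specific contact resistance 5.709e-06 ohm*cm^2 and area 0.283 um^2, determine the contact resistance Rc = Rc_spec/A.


Step 1: Convert area to cm^2: 0.283 um^2 = 2.8300e-09 cm^2
Step 2: Rc = Rc_spec / A = 5.709e-06 / 2.8300e-09
Step 3: Rc = 2.02e+03 ohms

2.02e+03


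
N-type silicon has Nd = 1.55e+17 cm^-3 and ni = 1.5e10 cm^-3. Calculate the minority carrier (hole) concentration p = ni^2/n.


Step 1: Since Nd >> ni, n ≈ Nd = 1.55e+17 cm^-3
Step 2: p = ni^2 / n = (1.5e10)^2 / 1.55e+17
Step 3: p = 2.25e20 / 1.55e+17 = 1.45e+03 cm^-3

1.45e+03


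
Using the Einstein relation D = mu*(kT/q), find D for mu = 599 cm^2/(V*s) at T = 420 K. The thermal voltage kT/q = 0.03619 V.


Step 1: D = mu * (kT/q)
Step 2: D = 599 * 0.03619
Step 3: D = 21.68 cm^2/s

21.68


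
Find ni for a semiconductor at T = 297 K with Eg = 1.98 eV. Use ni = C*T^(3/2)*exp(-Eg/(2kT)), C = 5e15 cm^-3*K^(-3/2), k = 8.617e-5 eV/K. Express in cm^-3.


Step 1: Compute kT = 8.617e-5 * 297 = 0.02559249 eV
Step 2: Exponent = -Eg/(2kT) = -1.98/(2*0.02559249) = -38.68322
Step 3: T^(3/2) = 297^1.5 = 5118.41
Step 4: ni = 5e15 * 5118.41 * exp(-38.68322) = 4.06e+02 cm^-3

4.06e+02


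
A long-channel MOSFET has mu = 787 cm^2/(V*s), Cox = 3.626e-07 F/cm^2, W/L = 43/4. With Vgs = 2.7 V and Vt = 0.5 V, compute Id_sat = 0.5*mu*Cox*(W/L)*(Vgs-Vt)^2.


Step 1: Overdrive voltage Vov = Vgs - Vt = 2.7 - 0.5 = 2.2 V
Step 2: W/L = 43/4 = 10.75
Step 3: Id = 0.5 * 787 * 3.626e-07 * 10.75 * 2.2^2
Step 4: Id = 7.42e-03 A

7.42e-03


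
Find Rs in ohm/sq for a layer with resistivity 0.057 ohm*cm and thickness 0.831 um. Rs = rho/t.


Step 1: Convert thickness to cm: t = 0.831 um = 8.3100e-05 cm
Step 2: Rs = rho / t = 0.057 / 8.3100e-05
Step 3: Rs = 685.9 ohm/sq

685.9


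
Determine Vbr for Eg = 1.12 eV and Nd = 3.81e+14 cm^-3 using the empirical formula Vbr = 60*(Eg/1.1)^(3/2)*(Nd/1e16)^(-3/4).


Step 1: Eg/1.1 = 1.12/1.1 = 1.018182
Step 2: (Eg/1.1)^1.5 = 1.018182^1.5 = 1.027397
Step 3: (Nd/1e16)^(-0.75) = (0.0381)^(-0.75) = 11.595948
Step 4: Vbr = 60 * 1.027397 * 11.595948 = 714.8 V

714.8


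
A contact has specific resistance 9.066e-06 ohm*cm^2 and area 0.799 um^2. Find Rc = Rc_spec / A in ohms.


Step 1: Convert area to cm^2: 0.799 um^2 = 7.9900e-09 cm^2
Step 2: Rc = Rc_spec / A = 9.066e-06 / 7.9900e-09
Step 3: Rc = 1.13e+03 ohms

1.13e+03


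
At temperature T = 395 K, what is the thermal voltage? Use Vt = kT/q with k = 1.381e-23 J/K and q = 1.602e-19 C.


Step 1: kT = 1.381e-23 * 395 = 5.45495e-21 J
Step 2: Vt = kT/q = 5.45495e-21 / 1.602e-19
Step 3: Vt = 0.03405 V

0.03405


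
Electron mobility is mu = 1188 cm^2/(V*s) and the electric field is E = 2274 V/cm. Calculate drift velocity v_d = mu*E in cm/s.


Step 1: v_d = mu * E
Step 2: v_d = 1188 * 2274 = 2701512
Step 3: v_d = 2.70e+06 cm/s

2.70e+06


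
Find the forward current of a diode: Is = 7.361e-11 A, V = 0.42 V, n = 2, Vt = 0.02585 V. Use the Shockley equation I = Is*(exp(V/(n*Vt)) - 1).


Step 1: V/(n*Vt) = 0.42/(2*0.02585) = 8.1238
Step 2: exp(8.1238) = 3.3738e+03
Step 3: I = 7.361e-11 * (3.3738e+03 - 1) = 2.48e-07 A

2.48e-07


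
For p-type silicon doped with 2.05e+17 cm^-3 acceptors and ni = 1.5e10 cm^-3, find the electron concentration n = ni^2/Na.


Step 1: Majority hole concentration p ≈ Na = 2.05e+17 cm^-3
Step 2: n = ni^2 / Na = (1.5e10)^2 / 2.05e+17
Step 3: n = 1.10e+03 cm^-3

1.10e+03


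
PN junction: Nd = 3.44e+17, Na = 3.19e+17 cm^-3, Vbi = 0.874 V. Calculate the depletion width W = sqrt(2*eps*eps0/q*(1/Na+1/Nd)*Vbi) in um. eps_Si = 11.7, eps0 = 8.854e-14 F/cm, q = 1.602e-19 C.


Step 1: 1/Na + 1/Nd = 1/3.19e+17 + 1/3.44e+17 = 6.04177e-18
Step 2: 2*eps*eps0/q = 2*11.7*8.854e-14/1.602e-19 = 1.293281e+07
Step 3: W^2 = 1.293281e+07 * 6.04177e-18 * 0.874 = 6.82918e-11
Step 4: W = sqrt(6.82918e-11) = 8.264e-06 cm = 0.08264 um

0.08264


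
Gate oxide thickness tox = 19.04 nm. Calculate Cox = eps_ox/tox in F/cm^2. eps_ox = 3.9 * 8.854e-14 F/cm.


Step 1: eps_ox = 3.9 * 8.854e-14 = 3.45306e-13 F/cm
Step 2: tox in cm = 19.04 nm * 1e-7 = 1.9040e-06 cm
Step 3: Cox = 3.45306e-13 / 1.9040e-06 = 1.81e-07 F/cm^2

1.81e-07


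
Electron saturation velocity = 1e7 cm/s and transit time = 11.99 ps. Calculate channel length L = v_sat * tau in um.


Step 1: tau in seconds = 11.99 ps * 1e-12 = 1.1990e-11 s
Step 2: L = v_sat * tau = 1e7 * 1.1990e-11 = 1.1990e-04 cm
Step 3: L in um = 1.1990e-04 * 1e4 = 1.199 um

1.199


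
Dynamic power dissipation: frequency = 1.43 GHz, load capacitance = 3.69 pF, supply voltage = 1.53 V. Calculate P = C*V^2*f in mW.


Step 1: V^2 = 1.53^2 = 2.3409 V^2
Step 2: P = C*V^2*f = 3.69e-12 F * 2.3409 * 1.43e9 Hz
Step 3: P = 1.235222703e-02 W
Step 4: P = 12.352 mW

12.352


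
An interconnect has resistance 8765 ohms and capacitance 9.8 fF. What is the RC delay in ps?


Step 1: tau = R * C
Step 2: tau = 8765 * 9.8 fF = 8765 * 9.8e-15 F
Step 3: tau = 8.5897e-11 s = 85.897 ps

85.897


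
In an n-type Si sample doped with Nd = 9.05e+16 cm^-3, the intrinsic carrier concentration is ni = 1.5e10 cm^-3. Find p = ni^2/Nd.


Step 1: Since Nd >> ni, n ≈ Nd = 9.05e+16 cm^-3
Step 2: p = ni^2 / n = (1.5e10)^2 / 9.05e+16
Step 3: p = 2.25e20 / 9.05e+16 = 2.49e+03 cm^-3

2.49e+03


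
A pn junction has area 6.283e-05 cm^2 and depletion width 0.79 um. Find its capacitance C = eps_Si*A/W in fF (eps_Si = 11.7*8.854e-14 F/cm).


Step 1: eps_Si = 11.7 * 8.854e-14 = 1.035918e-12 F/cm
Step 2: W in cm = 0.79 * 1e-4 = 7.90e-05 cm
Step 3: C = 1.035918e-12 * 6.283e-05 / 7.90e-05 = 8.238826e-13 F
Step 4: C = 823.88 fF

823.88


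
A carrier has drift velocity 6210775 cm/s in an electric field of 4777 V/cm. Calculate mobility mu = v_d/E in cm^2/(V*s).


Step 1: mu = v_d / E
Step 2: mu = 6210775 / 4777
Step 3: mu = 1300.14 cm^2/(V*s)

1300.14


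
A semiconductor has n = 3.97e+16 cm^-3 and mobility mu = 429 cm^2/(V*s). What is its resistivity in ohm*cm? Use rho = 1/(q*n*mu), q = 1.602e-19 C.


Step 1: sigma = q * n * mu = 1.602e-19 * 3.97e+16 * 429 = 2.72841e+00 S/cm
Step 2: rho = 1 / sigma = 1 / 2.72841e+00 = 0.3665 ohm*cm

0.3665


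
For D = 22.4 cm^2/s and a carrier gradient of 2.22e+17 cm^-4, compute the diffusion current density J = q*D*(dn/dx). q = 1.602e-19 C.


Step 1: J = q * D * (dn/dx)
Step 2: J = 1.602e-19 * 22.4 * 2.22e+17
Step 3: J = 7.97e-01 A/cm^2

7.97e-01


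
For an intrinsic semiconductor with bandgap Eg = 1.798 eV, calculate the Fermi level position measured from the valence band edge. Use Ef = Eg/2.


Step 1: For an intrinsic semiconductor, the Fermi level sits at midgap.
Step 2: Ef = Eg / 2 = 1.798 / 2 = 0.899 eV

0.899


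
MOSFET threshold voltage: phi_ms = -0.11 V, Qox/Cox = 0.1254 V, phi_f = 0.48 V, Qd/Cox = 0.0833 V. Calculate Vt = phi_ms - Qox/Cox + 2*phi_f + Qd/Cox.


Step 1: Vt = phi_ms - Qox/Cox + 2*phi_f + Qd/Cox
Step 2: Vt = -0.11 - 0.1254 + 2*0.48 + 0.0833
Step 3: Vt = -0.11 - 0.1254 + 0.96 + 0.0833
Step 4: Vt = 0.8079 V

0.8079


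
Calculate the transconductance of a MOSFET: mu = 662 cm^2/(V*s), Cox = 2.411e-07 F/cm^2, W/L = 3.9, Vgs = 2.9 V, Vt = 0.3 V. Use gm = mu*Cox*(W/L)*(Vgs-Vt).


Step 1: Vov = Vgs - Vt = 2.9 - 0.3 = 2.6 V
Step 2: gm = mu * Cox * (W/L) * Vov
Step 3: gm = 662 * 2.411e-07 * 3.9 * 2.6 = 1.62e-03 S

1.62e-03


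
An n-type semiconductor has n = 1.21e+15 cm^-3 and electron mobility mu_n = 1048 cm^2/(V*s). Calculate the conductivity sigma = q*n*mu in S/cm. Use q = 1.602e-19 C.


Step 1: sigma = q * n * mu
Step 2: sigma = 1.602e-19 * 1.21e+15 * 1048
Step 3: sigma = 2.031e-01 S/cm

2.031e-01
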